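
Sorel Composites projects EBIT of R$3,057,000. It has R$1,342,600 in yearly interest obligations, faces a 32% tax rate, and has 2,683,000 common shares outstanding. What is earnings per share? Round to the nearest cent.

Pre-tax income = R$3,057,000 − R$1,342,600.00 = R$1,714,400.00.
Net income = R$1,714,400.00 × (1 − 0.32) = R$1,165,792.00.
EPS = R$1,165,792.00 ÷ 2,683,000 = R$0.43.

R$0.43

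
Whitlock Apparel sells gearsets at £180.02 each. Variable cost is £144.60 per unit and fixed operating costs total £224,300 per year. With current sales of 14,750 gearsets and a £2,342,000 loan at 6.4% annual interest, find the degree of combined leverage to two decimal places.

Total contribution margin = 14,750 × £35.42 = £522,445.00.
EBIT = £522,445.00 − £224,300 = £298,145.00. Interest = £149,888.00.
DOL = £522,445.00 ÷ £298,145.00 = 1.7523; DFL = £298,145.00 ÷ £148,257.00 = 2.0110.
Combined leverage = 1.7523 × 2.0110 = 3.5239.

3.52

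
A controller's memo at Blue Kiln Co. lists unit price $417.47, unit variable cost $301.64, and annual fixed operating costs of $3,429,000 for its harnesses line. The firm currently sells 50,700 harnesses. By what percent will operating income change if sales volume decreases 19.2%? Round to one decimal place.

Total contribution margin = 50,700 × $115.83 = $5,872,581.00.
Subtracting fixed costs: EBIT = $5,872,581.00 − $3,429,000 = $2,443,581.00.
So DOL = total CM / EBIT = $5,872,581.00 / $2,443,581.00 = 2.4033.
So EBIT moves 2.4033 × (-19.2%) = -46.1%.

-46.1%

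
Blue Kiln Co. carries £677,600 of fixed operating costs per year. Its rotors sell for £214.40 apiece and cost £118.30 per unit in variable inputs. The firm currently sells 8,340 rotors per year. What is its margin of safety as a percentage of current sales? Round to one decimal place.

15.5%

Contribution margin per unit = £214.40 − £118.30 = £96.10. Break-even units = £677,600 ÷ £96.10 = 7,050.99; break-even revenue = 7,050.99 × £214.40 = £1,511,731.95.
Current sales = 8,340 × £214.40 = £1,788,096.00.
Margin of safety = (£1,788,096.00 − £1,511,731.95) ÷ £1,788,096.00 = 15.5%.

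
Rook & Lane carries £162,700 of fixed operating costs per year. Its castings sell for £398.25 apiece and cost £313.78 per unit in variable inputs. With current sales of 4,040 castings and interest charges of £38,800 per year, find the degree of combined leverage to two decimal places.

2.44

At 4,040 units, contribution = 4,040 × £84.47 = £341,258.80.
EBIT = £341,258.80 − £162,700 = £178,558.80. Interest = £38,800.00, so EBIT − I = £139,758.80.
Degree of total leverage = total CM / (EBIT − interest) = £341,258.80 / £139,758.80 = 2.4418.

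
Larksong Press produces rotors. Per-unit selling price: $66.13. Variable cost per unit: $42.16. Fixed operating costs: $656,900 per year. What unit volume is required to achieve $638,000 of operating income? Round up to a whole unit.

54,022 rotors

Unit CM = price − variable cost = $66.13 − $42.16 = $23.97.
Units = (FC + target) / CM = ($656,900 + $638,000) / $23.97 = 54,021.69, so 54,022 rotors.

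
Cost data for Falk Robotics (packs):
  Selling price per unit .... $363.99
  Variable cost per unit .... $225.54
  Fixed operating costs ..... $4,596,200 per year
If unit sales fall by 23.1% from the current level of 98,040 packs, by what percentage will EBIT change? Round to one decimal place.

-34.9%

Contribution at this volume is 98,040 × $138.45 = $13,573,638.00.
Subtracting fixed costs: EBIT = $13,573,638.00 − $4,596,200 = $8,977,438.00.
DOL = contribution ÷ EBIT = $13,573,638.00 ÷ $8,977,438.00 = 1.5120.
So EBIT moves 1.5120 × (-23.1%) = -34.9%.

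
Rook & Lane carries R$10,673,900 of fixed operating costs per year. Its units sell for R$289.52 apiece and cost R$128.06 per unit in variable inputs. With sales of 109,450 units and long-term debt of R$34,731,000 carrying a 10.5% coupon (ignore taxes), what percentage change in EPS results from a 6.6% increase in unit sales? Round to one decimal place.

Contribution at this volume is 109,450 × R$161.46 = R$17,671,797.00.
Operating income = contribution − fixed costs = R$17,671,797.00 − R$10,673,900 = R$6,997,897.00.
After interest of R$3,646,755.00, pre-tax earnings = R$3,351,142.00.
Degree of combined leverage = contribution ÷ (EBIT − I) = R$17,671,797.00 ÷ R$3,351,142.00 = 5.2734.
EPS therefore changes by 5.2734 × (+6.6%) = +34.8%.

+34.8%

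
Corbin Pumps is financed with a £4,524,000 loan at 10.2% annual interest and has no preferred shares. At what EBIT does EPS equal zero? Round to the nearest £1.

£461,448

Annual interest = 10.2% × £4,524,000 = £461,448.00.
With no preferred dividends, EPS = 0 when EBIT exactly covers interest, so the financial break-even EBIT is £461,448.00.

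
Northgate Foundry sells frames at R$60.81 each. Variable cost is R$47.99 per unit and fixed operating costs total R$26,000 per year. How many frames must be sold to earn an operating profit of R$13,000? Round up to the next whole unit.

3,043 frames

Each unit contributes R$60.81 − R$47.99 = R$12.82.
Required volume = (fixed costs + target profit) ÷ CM = (R$26,000 + R$13,000) ÷ R$12.82 = 3,042.12, so 3,043 frames.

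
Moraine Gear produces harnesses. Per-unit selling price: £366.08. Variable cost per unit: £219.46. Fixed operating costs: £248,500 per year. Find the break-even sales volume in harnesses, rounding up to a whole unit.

Each unit contributes £366.08 − £219.46 = £146.62.
Units to break even: £248,500 ÷ £146.62 = 1,694.86, rounded up to 1,695.

1,695 harnesses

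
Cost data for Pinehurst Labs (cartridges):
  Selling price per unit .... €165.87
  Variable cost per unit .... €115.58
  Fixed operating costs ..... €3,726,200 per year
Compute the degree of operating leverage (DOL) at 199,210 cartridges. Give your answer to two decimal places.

1.59

Contribution at this volume is 199,210 × €50.29 = €10,018,270.90.
Operating income = contribution − fixed costs = €10,018,270.90 − €3,726,200 = €6,292,070.90.
Degree of operating leverage = €10,018,270.90 / €6,292,070.90 = 1.5922.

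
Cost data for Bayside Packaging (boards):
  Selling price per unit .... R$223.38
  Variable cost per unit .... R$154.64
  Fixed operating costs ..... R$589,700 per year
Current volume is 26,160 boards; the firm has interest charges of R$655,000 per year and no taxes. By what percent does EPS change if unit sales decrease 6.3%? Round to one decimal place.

-20.5%

Total contribution margin = 26,160 × R$68.74 = R$1,798,238.40.
Subtracting fixed costs: EBIT = R$1,798,238.40 − R$589,700 = R$1,208,538.40.
After interest of R$655,000.00, pre-tax earnings = R$553,538.40.
DCL = total CM / (EBIT − I) = R$1,798,238.40 / R$553,538.40 = 3.2486.
%ΔEPS = DCL × %ΔSales = 3.2486 × -6.3% = -20.5%.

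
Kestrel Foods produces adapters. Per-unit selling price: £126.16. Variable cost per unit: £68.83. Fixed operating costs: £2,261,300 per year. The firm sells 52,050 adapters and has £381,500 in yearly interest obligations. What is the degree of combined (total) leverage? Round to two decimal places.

Contribution at this volume is 52,050 × £57.33 = £2,984,026.50.
EBIT = £2,984,026.50 − £2,261,300 = £722,726.50. Interest = £381,500.00, so EBIT − I = £341,226.50.
Degree of total leverage = total CM / (EBIT − interest) = £2,984,026.50 / £341,226.50 = 8.7450.

8.75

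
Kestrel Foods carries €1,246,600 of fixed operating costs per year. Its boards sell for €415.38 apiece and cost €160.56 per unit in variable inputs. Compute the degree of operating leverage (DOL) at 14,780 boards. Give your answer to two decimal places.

At 14,780 units, contribution = 14,780 × €254.82 = €3,766,239.60.
Subtracting fixed costs: EBIT = €3,766,239.60 − €1,246,600 = €2,519,639.60.
So DOL = total CM / EBIT = €3,766,239.60 / €2,519,639.60 = 1.4948.

1.49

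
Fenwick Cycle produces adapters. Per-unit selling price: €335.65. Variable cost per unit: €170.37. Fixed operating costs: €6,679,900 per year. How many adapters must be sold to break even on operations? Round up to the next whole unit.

Contribution margin per unit = €335.65 − €170.37 = €165.28.
Break-even Q = €6,679,900 / €165.28 = 40,415.66 → 40,416 adapters.

40,416 adapters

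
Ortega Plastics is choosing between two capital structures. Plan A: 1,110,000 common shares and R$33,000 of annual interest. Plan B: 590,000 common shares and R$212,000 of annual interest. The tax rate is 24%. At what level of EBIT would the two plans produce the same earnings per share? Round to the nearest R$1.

R$415,096

Set EPS_A = EPS_B: (EBIT − R$33,000)(1 − 0.24) ÷ 1,110,000 = (EBIT − R$212,000)(1 − 0.24) ÷ 590,000.
Cancelling (1 − t) and cross-multiplying: 590,000·(EBIT − 33,000) = 1,110,000·(EBIT − 212,000).
EBIT × (1,110,000 − 590,000) = 212,000 × 1,110,000 − 33,000 × 590,000 = 215,850,000,000, so EBIT = 215,850,000,000 ÷ 520,000 = 415,096.15.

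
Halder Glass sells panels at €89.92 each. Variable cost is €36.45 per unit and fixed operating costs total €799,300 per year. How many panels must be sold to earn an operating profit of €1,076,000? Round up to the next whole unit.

35,073 panels

Unit CM = price − variable cost = €89.92 − €36.45 = €53.47.
Units = (FC + target) / CM = (€799,300 + €1,076,000) / €53.47 = 35,072.00, so 35,073 panels.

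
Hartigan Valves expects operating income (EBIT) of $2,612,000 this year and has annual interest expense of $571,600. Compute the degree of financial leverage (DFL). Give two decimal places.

1.28

Annual interest charges come to $571,600.00.
Degree of financial leverage = EBIT / (EBIT − interest) = $2,612,000 / $2,040,400.00 = 1.2801.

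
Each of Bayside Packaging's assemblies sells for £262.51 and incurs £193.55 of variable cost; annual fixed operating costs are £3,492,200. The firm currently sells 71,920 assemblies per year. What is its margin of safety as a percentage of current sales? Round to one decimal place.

29.6%

Each unit contributes £262.51 − £193.55 = £68.96. Break-even units = £3,492,200 ÷ £68.96 = 50,640.95; break-even revenue = 50,640.95 × £262.51 = £13,293,756.12.
Current sales = 71,920 × £262.51 = £18,879,719.20.
Margin of safety = (£18,879,719.20 − £13,293,756.12) ÷ £18,879,719.20 = 29.6%.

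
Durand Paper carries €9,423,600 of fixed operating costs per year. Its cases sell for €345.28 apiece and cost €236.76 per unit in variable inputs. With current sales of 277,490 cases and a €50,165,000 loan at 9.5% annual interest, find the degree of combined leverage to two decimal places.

Total contribution margin = 277,490 × €108.52 = €30,113,214.80.
Subtracting fixed costs: EBIT = €30,113,214.80 − €9,423,600 = €20,689,614.80. Interest = €4,765,675.00, so EBIT − I = €15,923,939.80.
Degree of total leverage = total CM / (EBIT − interest) = €30,113,214.80 / €15,923,939.80 = 1.8911.

1.89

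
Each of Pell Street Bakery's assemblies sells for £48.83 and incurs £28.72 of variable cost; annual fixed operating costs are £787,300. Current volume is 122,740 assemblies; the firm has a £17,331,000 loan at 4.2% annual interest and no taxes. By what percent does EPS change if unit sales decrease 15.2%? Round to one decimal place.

-39.4%

At 122,740 units, contribution = 122,740 × £20.11 = £2,468,301.40.
EBIT = £2,468,301.40 − £787,300 = £1,681,001.40.
Interest = £727,902.00, so EBIT − I = £953,099.40.
Degree of combined leverage = contribution ÷ (EBIT − I) = £2,468,301.40 ÷ £953,099.40 = 2.5898.
EPS therefore changes by 2.5898 × (-15.2%) = -39.4%.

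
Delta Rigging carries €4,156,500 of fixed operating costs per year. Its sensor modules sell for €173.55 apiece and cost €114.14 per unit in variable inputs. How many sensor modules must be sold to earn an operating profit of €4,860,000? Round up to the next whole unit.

Contribution margin per unit = €173.55 − €114.14 = €59.41.
Need Q such that Q × €59.41 − €4,156,500 = €4,860,000, i.e. Q = €9,016,500 / €59.41 = 151,767.38 → 151,768.

151,768 sensor modules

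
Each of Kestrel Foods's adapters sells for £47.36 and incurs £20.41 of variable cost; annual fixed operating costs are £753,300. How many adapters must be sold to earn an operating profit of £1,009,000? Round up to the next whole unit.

Each unit contributes £47.36 − £20.41 = £26.95.
Need Q such that Q × £26.95 − £753,300 = £1,009,000, i.e. Q = £1,762,300 / £26.95 = 65,391.47 → 65,392.

65,392 adapters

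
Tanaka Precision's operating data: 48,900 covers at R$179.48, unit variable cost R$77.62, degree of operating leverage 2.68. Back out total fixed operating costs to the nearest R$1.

At 48,900 units, contribution = 48,900 × R$101.86 = R$4,980,954.00.
Since DOL = CM ÷ EBIT, EBIT = R$4,980,954.00 ÷ 2.68 = R$1,858,564.93.
And FC = contribution − EBIT = R$4,980,954.00 − R$1,858,564.93 = R$3,122,389.

R$3,122,389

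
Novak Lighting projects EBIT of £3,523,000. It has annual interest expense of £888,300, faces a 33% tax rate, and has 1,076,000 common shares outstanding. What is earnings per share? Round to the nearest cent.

Interest = £888,300.00, so EBT = £3,523,000 − £888,300.00 = £2,634,700.00.
Net income = £2,634,700.00 × (1 − 0.33) = £1,765,249.00.
Per share: £1,765,249.00 / 1,076,000 shares = £1.64.

£1.64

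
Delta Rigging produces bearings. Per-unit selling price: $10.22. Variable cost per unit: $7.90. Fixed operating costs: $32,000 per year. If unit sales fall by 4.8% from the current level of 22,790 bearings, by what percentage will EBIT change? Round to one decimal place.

-12.2%

Contribution at this volume is 22,790 × $2.32 = $52,872.80.
Subtracting fixed costs: EBIT = $52,872.80 − $32,000 = $20,872.80.
DOL = contribution ÷ EBIT = $52,872.80 ÷ $20,872.80 = 2.5331.
Operating income changes by 2.5331 × -4.8% = -12.2%.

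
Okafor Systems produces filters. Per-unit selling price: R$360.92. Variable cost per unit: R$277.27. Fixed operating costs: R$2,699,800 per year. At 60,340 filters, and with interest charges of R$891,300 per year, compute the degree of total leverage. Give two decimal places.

3.47

At 60,340 units, contribution = 60,340 × R$83.65 = R$5,047,441.00.
EBIT = R$5,047,441.00 − R$2,699,800 = R$2,347,641.00. Interest = R$891,300.00, so EBIT − I = R$1,456,341.00.
DCL = contribution ÷ (EBIT − I) = R$5,047,441.00 ÷ R$1,456,341.00 = 3.4658.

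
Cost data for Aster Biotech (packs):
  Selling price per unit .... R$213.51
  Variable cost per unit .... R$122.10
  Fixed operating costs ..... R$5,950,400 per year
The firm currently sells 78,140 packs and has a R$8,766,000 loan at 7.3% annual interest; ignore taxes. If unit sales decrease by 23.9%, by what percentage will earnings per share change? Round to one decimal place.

-309.0%

At 78,140 units, contribution = 78,140 × R$91.41 = R$7,142,777.40.
Subtracting fixed costs: EBIT = R$7,142,777.40 − R$5,950,400 = R$1,192,377.40.
Interest = R$639,918.00, so EBIT − I = R$552,459.40.
DCL = total CM / (EBIT − I) = R$7,142,777.40 / R$552,459.40 = 12.9291.
%ΔEPS = DCL × %ΔSales = 12.9291 × -23.9% = -309.0%.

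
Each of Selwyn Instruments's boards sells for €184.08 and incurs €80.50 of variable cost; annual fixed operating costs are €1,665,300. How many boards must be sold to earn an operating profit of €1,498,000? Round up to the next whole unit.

30,540 boards

Contribution margin per unit = €184.08 − €80.50 = €103.58.
Required volume = (fixed costs + target profit) ÷ CM = (€1,665,300 + €1,498,000) ÷ €103.58 = 30,539.68, so 30,540 boards.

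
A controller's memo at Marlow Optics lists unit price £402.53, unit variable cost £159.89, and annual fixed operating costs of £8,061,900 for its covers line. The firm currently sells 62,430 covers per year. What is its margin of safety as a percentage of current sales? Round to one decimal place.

Unit CM = price − variable cost = £402.53 − £159.89 = £242.64. Break-even units = £8,061,900 ÷ £242.64 = 33,225.77; break-even revenue = 33,225.77 × £402.53 = £13,374,367.82.
Current sales = 62,430 × £402.53 = £25,129,947.90.
Margin of safety = (£25,129,947.90 − £13,374,367.82) ÷ £25,129,947.90 = 46.8%.

46.8%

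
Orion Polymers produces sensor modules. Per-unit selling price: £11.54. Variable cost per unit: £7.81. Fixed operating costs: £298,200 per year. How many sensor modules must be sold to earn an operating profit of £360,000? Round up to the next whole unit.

Each unit contributes £11.54 − £7.81 = £3.73.
Units = (FC + target) / CM = (£298,200 + £360,000) / £3.73 = 176,461.13, so 176,462 sensor modules.

176,462 sensor modules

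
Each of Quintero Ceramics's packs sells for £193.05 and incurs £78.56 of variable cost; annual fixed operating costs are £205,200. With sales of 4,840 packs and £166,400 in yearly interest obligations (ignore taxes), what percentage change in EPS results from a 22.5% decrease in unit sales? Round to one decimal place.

Contribution at this volume is 4,840 × £114.49 = £554,131.60.
Operating income = contribution − fixed costs = £554,131.60 − £205,200 = £348,931.60.
Interest = £166,400.00, so EBIT − I = £182,531.60.
DCL = total CM / (EBIT − I) = £554,131.60 / £182,531.60 = 3.0358.
%ΔEPS = DCL × %ΔSales = 3.0358 × -22.5% = -68.3%.

-68.3%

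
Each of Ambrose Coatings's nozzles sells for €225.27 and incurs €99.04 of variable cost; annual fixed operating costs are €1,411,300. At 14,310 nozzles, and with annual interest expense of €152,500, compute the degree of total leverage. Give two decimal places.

7.45

Contribution at this volume is 14,310 × €126.23 = €1,806,351.30.
Subtracting fixed costs: EBIT = €1,806,351.30 − €1,411,300 = €395,051.30. Interest = €152,500.00.
DOL = €1,806,351.30 ÷ €395,051.30 = 4.5724; DFL = €395,051.30 ÷ €242,551.30 = 1.6287.
DCL = DOL × DFL = 4.5724 × 1.6287 = 7.4471.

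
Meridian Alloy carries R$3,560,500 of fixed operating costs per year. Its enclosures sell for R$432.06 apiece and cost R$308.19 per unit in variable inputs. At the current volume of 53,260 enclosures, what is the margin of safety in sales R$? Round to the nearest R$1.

R$10,592,450

Contribution margin per unit = R$432.06 − R$308.19 = R$123.87. Break-even units = R$3,560,500 ÷ R$123.87 = 28,743.84; break-even revenue = 28,743.84 × R$432.06 = R$12,419,065.39.
Current sales = 53,260 × R$432.06 = R$23,011,515.60.
Margin of safety = R$23,011,515.60 − R$12,419,065.39 = R$10,592,450.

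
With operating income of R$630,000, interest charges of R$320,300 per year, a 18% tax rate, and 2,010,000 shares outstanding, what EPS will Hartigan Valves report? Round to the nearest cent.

Pre-tax income = R$630,000 − R$320,300.00 = R$309,700.00.
Net income = R$309,700.00 × (1 − 0.18) = R$253,954.00.
Per share: R$253,954.00 / 2,010,000 shares = R$0.13.

R$0.13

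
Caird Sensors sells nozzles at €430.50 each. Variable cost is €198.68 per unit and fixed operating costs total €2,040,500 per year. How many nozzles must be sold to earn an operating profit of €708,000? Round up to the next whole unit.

11,857 nozzles

Each unit contributes €430.50 − €198.68 = €231.82.
Units = (FC + target) / CM = (€2,040,500 + €708,000) / €231.82 = 11,856.18, so 11,857 nozzles.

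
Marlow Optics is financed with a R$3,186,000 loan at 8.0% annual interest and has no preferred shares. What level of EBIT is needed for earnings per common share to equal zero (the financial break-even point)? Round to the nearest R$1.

R$254,880

Annual interest = 8.0% × R$3,186,000 = R$254,880.00.
Without preferred stock the financial break-even is simply EBIT = interest = R$254,880.00.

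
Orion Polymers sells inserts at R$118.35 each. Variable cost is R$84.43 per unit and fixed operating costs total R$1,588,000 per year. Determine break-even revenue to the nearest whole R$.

R$5,540,678

Contribution margin per unit = R$118.35 − R$84.43 = R$33.92, a CM ratio of R$33.92 ÷ R$118.35 = 0.2866.
Break-even revenue = fixed costs × price ÷ CM = R$1,588,000 × R$118.35 ÷ R$33.92 = R$5,540,678.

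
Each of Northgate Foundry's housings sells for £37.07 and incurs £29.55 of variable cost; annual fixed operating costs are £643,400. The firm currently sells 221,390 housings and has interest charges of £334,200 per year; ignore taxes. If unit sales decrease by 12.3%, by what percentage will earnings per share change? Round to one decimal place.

Contribution at this volume is 221,390 × £7.52 = £1,664,852.80.
Operating income = contribution − fixed costs = £1,664,852.80 − £643,400 = £1,021,452.80.
After interest of £334,200.00, pre-tax earnings = £687,252.80.
Degree of combined leverage = contribution ÷ (EBIT − I) = £1,664,852.80 ÷ £687,252.80 = 2.4225.
EPS therefore changes by 2.4225 × (-12.3%) = -29.8%.

-29.8%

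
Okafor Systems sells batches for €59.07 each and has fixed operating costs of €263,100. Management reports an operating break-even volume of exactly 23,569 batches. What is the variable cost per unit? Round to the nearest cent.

€47.91

Contribution per unit must be FC / Q = €263,100 / 23,569 = €11.1630.
Hence VC = price − CM = €59.07 − €11.1630 = €47.91.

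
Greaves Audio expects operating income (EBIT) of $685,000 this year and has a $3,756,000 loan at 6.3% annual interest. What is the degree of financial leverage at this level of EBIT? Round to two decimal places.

1.53

Annual interest charges come to $236,628.00.
DFL = EBIT ÷ (EBIT − I) = $685,000 ÷ ($685,000 − $236,628.00) = $685,000 ÷ $448,372.00 = 1.5277.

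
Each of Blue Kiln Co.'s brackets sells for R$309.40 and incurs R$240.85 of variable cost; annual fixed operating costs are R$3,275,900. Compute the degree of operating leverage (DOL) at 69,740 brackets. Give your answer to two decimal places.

At 69,740 units, contribution = 69,740 × R$68.55 = R$4,780,677.00.
Operating income = contribution − fixed costs = R$4,780,677.00 − R$3,275,900 = R$1,504,777.00.
So DOL = total CM / EBIT = R$4,780,677.00 / R$1,504,777.00 = 3.1770.

3.18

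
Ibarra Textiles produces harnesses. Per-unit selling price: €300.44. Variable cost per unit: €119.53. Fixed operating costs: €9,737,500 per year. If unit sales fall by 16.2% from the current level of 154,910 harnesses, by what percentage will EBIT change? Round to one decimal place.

-24.8%

Contribution at this volume is 154,910 × €180.91 = €28,024,768.10.
EBIT = €28,024,768.10 − €9,737,500 = €18,287,268.10.
Degree of operating leverage = €28,024,768.10 / €18,287,268.10 = 1.5325.
Operating income changes by 1.5325 × -16.2% = -24.8%.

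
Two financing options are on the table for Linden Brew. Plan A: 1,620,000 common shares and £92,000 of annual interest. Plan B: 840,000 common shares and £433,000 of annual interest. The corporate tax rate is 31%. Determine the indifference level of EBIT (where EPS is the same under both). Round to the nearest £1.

£800,231

At indifference, (EBIT − 92,000)(1 − t)/1,620,000 = (EBIT − 433,000)(1 − t)/840,000.
The (1 − t) factor cancels: (EBIT − 92,000) × 840,000 = (EBIT − 433,000) × 1,620,000.
EBIT × (1,620,000 − 840,000) = 433,000 × 1,620,000 − 92,000 × 840,000 = 624,180,000,000, so EBIT = 624,180,000,000 ÷ 780,000 = 800,230.77.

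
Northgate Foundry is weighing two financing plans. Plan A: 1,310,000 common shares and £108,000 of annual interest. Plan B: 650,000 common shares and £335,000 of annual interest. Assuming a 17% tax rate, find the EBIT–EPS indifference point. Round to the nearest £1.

£558,561

Set EPS_A = EPS_B: (EBIT − £108,000)(1 − 0.17) ÷ 1,310,000 = (EBIT − £335,000)(1 − 0.17) ÷ 650,000.
Cancelling (1 − t) and cross-multiplying: 650,000·(EBIT − 108,000) = 1,310,000·(EBIT − 335,000).
EBIT × (1,310,000 − 650,000) = 335,000 × 1,310,000 − 108,000 × 650,000 = 368,650,000,000, so EBIT = 368,650,000,000 ÷ 660,000 = 558,560.61.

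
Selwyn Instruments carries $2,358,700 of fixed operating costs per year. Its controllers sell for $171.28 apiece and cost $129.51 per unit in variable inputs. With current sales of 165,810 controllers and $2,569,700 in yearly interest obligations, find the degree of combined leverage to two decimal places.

Contribution at this volume is 165,810 × $41.77 = $6,925,883.70.
EBIT = $6,925,883.70 − $2,358,700 = $4,567,183.70. Interest = $2,569,700.00.
DOL = $6,925,883.70 ÷ $4,567,183.70 = 1.5164; DFL = $4,567,183.70 ÷ $1,997,483.70 = 2.2865.
DCL = DOL × DFL = 1.5164 × 2.2865 = 3.4672.

3.47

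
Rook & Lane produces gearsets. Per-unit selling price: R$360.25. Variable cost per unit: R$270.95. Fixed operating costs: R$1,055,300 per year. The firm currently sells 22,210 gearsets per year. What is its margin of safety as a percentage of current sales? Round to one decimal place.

46.8%

Each unit contributes R$360.25 − R$270.95 = R$89.30. Break-even units = R$1,055,300 ÷ R$89.30 = 11,817.47; break-even revenue = 11,817.47 × R$360.25 = R$4,257,243.28.
Actual sales revenue = 22,210 × R$360.25 = R$8,001,152.50.
Margin of safety = (R$8,001,152.50 − R$4,257,243.28) ÷ R$8,001,152.50 = 46.8%.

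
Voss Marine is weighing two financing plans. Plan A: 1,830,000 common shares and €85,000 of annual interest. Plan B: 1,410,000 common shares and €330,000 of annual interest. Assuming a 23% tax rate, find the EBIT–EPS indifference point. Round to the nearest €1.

€1,152,500

Set EPS_A = EPS_B: (EBIT − €85,000)(1 − 0.23) ÷ 1,830,000 = (EBIT − €330,000)(1 − 0.23) ÷ 1,410,000.
The (1 − t) factor cancels: (EBIT − 85,000) × 1,410,000 = (EBIT − 330,000) × 1,830,000.
Solving, EBIT = (330,000·1,830,000 − 85,000·1,410,000) / (1,830,000 − 1,410,000) = 484,050,000,000 / 420,000 = 1,152,500.00.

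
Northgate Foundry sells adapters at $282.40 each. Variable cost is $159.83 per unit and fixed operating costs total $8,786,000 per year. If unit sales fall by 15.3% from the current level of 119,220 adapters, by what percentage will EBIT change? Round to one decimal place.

-38.4%

At 119,220 units, contribution = 119,220 × $122.57 = $14,612,795.40.
EBIT = $14,612,795.40 − $8,786,000 = $5,826,795.40.
So DOL = total CM / EBIT = $14,612,795.40 / $5,826,795.40 = 2.5079.
So EBIT moves 2.5079 × (-15.3%) = -38.4%.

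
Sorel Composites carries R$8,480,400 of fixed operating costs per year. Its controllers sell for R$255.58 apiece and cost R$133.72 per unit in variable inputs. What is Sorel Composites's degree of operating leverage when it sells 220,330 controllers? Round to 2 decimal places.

Contribution at this volume is 220,330 × R$121.86 = R$26,849,413.80.
Subtracting fixed costs: EBIT = R$26,849,413.80 − R$8,480,400 = R$18,369,013.80.
Degree of operating leverage = R$26,849,413.80 / R$18,369,013.80 = 1.4617.

1.46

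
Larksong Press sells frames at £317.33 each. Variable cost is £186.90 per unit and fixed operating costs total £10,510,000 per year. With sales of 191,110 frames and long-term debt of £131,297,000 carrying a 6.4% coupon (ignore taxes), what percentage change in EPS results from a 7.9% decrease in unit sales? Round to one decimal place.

Contribution at this volume is 191,110 × £130.43 = £24,926,477.30.
Subtracting fixed costs: EBIT = £24,926,477.30 − £10,510,000 = £14,416,477.30.
After interest of £8,403,008.00, pre-tax earnings = £6,013,469.30.
DCL = total CM / (EBIT − I) = £24,926,477.30 / £6,013,469.30 = 4.1451.
%ΔEPS = DCL × %ΔSales = 4.1451 × -7.9% = -32.7%.

-32.7%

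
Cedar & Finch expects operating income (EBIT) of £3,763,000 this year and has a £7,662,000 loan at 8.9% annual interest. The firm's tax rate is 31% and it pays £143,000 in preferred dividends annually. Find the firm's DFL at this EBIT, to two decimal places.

1.31

Interest = £681,918.00.
Pre-tax preferred-dividend burden = £143,000 ÷ (1 − 0.31) = £207,246.38.
DFL = EBIT ÷ [EBIT − I − D_p/(1−t)] = £3,763,000 ÷ [£3,763,000 − £681,918.00 − £207,246.38] = £3,763,000 ÷ £2,873,835.62 = 1.3094.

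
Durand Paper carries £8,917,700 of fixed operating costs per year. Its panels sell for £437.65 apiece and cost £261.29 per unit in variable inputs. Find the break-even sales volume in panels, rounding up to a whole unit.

50,566 panels

Contribution margin per unit = £437.65 − £261.29 = £176.36.
Units to break even: £8,917,700 ÷ £176.36 = 50,565.32, rounded up to 50,566.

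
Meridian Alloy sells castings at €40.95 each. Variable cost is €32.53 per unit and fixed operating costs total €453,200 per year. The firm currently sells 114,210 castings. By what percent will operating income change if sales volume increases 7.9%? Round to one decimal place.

At 114,210 units, contribution = 114,210 × €8.42 = €961,648.20.
EBIT = €961,648.20 − €453,200 = €508,448.20.
So DOL = total CM / EBIT = €961,648.20 / €508,448.20 = 1.8913.
Operating income changes by 1.8913 × +7.9% = +14.9%.

+14.9%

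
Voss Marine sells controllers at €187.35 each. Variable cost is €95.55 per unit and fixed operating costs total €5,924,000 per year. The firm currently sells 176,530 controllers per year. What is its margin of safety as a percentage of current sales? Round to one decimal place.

63.4%

Each unit contributes €187.35 − €95.55 = €91.80. Break-even units = €5,924,000 ÷ €91.80 = 64,531.59; break-even revenue = 64,531.59 × €187.35 = €12,089,993.46.
Actual sales revenue = 176,530 × €187.35 = €33,072,895.50.
Margin of safety = (€33,072,895.50 − €12,089,993.46) ÷ €33,072,895.50 = 63.4%.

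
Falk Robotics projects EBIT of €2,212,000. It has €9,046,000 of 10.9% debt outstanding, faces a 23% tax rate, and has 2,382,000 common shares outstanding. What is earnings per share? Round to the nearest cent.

€0.40

Interest = €986,014.00, so EBT = €2,212,000 − €986,014.00 = €1,225,986.00.
Net income = €1,225,986.00 × (1 − 0.23) = €944,009.22.
Per share: €944,009.22 / 2,382,000 shares = €0.40.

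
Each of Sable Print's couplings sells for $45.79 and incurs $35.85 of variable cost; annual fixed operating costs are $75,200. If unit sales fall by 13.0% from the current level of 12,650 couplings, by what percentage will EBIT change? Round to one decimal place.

Total contribution margin = 12,650 × $9.94 = $125,741.00.
Operating income = contribution − fixed costs = $125,741.00 − $75,200 = $50,541.00.
DOL = contribution ÷ EBIT = $125,741.00 ÷ $50,541.00 = 2.4879.
%ΔEBIT = DOL × %ΔSales = 2.4879 × -13.0% = -32.3%.

-32.3%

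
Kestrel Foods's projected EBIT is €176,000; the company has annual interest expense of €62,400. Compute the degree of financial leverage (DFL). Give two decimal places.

1.55

Interest = €62,400.00.
DFL = EBIT ÷ (EBIT − I) = €176,000 ÷ (€176,000 − €62,400.00) = €176,000 ÷ €113,600.00 = 1.5493.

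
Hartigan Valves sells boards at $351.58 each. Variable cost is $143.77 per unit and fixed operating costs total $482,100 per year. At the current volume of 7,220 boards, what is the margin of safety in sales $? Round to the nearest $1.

Each unit contributes $351.58 − $143.77 = $207.81. Break-even units = $482,100 ÷ $207.81 = 2,319.91; break-even revenue = 2,319.91 × $351.58 = $815,633.12.
Current sales = 7,220 × $351.58 = $2,538,407.60.
Margin of safety = $2,538,407.60 − $815,633.12 = $1,722,774.

$1,722,774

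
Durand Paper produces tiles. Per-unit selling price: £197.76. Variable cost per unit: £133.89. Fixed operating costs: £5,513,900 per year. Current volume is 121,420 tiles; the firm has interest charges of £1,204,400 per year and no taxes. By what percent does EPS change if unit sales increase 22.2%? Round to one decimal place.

Total contribution margin = 121,420 × £63.87 = £7,755,095.40.
Subtracting fixed costs: EBIT = £7,755,095.40 − £5,513,900 = £2,241,195.40.
After interest of £1,204,400.00, pre-tax earnings = £1,036,795.40.
DCL = total CM / (EBIT − I) = £7,755,095.40 / £1,036,795.40 = 7.4799.
EPS therefore changes by 7.4799 × (+22.2%) = +166.1%.

+166.1%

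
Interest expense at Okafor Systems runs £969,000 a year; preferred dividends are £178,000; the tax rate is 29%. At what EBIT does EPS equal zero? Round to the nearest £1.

£1,219,704

Grossing the preferred dividend up to pre-tax terms: £178,000 / (1 − 0.29) = £250,704.23.
Financial break-even EBIT = interest + D_p ÷ (1 − t) = £969,000 + £250,704.23 = £1,219,704.23.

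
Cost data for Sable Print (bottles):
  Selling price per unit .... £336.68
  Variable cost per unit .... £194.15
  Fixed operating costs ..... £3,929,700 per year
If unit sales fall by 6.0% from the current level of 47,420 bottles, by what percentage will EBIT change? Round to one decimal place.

-14.3%

Contribution at this volume is 47,420 × £142.53 = £6,758,772.60.
EBIT = £6,758,772.60 − £3,929,700 = £2,829,072.60.
DOL = contribution ÷ EBIT = £6,758,772.60 ÷ £2,829,072.60 = 2.3890.
So EBIT moves 2.3890 × (-6.0%) = -14.3%.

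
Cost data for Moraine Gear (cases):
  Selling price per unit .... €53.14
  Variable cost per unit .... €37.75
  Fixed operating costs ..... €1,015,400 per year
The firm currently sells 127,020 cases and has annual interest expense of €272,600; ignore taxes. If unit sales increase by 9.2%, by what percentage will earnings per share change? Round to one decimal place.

+27.0%

At 127,020 units, contribution = 127,020 × €15.39 = €1,954,837.80.
EBIT = €1,954,837.80 − €1,015,400 = €939,437.80.
After interest of €272,600.00, pre-tax earnings = €666,837.80.
DCL = total CM / (EBIT − I) = €1,954,837.80 / €666,837.80 = 2.9315.
EPS therefore changes by 2.9315 × (+9.2%) = +27.0%.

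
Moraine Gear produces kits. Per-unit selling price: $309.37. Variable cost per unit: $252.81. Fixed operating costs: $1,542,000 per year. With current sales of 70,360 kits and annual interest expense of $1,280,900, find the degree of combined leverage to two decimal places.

3.44

Contribution at this volume is 70,360 × $56.56 = $3,979,561.60.
EBIT = $3,979,561.60 − $1,542,000 = $2,437,561.60. Interest = $1,280,900.00, so EBIT − I = $1,156,661.60.
DCL = contribution ÷ (EBIT − I) = $3,979,561.60 ÷ $1,156,661.60 = 3.4406.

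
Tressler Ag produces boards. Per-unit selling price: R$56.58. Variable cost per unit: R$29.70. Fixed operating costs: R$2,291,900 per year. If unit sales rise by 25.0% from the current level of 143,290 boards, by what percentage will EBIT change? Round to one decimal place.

+61.7%

Total contribution margin = 143,290 × R$26.88 = R$3,851,635.20.
Subtracting fixed costs: EBIT = R$3,851,635.20 − R$2,291,900 = R$1,559,735.20.
So DOL = total CM / EBIT = R$3,851,635.20 / R$1,559,735.20 = 2.4694.
So EBIT moves 2.4694 × (+25.0%) = +61.7%.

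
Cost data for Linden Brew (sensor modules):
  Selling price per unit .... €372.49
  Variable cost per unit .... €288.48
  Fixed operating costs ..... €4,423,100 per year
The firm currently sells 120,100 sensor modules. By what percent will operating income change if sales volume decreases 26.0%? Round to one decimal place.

-46.3%

Total contribution margin = 120,100 × €84.01 = €10,089,601.00.
EBIT = €10,089,601.00 − €4,423,100 = €5,666,501.00.
Degree of operating leverage = €10,089,601.00 / €5,666,501.00 = 1.7806.
So EBIT moves 1.7806 × (-26.0%) = -46.3%.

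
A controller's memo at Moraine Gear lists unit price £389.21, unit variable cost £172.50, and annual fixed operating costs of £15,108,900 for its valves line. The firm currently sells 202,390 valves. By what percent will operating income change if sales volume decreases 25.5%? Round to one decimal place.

-38.9%

Contribution at this volume is 202,390 × £216.71 = £43,859,936.90.
Subtracting fixed costs: EBIT = £43,859,936.90 − £15,108,900 = £28,751,036.90.
DOL = contribution ÷ EBIT = £43,859,936.90 ÷ £28,751,036.90 = 1.5255.
Operating income changes by 1.5255 × -25.5% = -38.9%.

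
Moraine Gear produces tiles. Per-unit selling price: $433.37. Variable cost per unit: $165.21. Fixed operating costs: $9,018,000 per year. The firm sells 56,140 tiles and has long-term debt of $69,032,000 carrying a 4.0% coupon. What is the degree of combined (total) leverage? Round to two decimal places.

Contribution at this volume is 56,140 × $268.16 = $15,054,502.40.
EBIT = $15,054,502.40 − $9,018,000 = $6,036,502.40. Interest = $2,761,280.00, so EBIT − I = $3,275,222.40.
Degree of total leverage = total CM / (EBIT − interest) = $15,054,502.40 / $3,275,222.40 = 4.5965.

4.60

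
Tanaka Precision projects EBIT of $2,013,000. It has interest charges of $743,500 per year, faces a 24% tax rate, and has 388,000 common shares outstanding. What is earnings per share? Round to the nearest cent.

Pre-tax income = $2,013,000 − $743,500.00 = $1,269,500.00.
After tax at 24%: net income = $1,269,500.00 × 0.76 = $964,820.00.
EPS = $964,820.00 ÷ 388,000 = $2.49.

$2.49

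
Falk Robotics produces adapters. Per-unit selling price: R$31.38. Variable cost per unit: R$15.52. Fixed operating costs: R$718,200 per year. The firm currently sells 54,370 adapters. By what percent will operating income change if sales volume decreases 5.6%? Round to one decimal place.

At 54,370 units, contribution = 54,370 × R$15.86 = R$862,308.20.
Subtracting fixed costs: EBIT = R$862,308.20 − R$718,200 = R$144,108.20.
So DOL = total CM / EBIT = R$862,308.20 / R$144,108.20 = 5.9838.
So EBIT moves 5.9838 × (-5.6%) = -33.5%.

-33.5%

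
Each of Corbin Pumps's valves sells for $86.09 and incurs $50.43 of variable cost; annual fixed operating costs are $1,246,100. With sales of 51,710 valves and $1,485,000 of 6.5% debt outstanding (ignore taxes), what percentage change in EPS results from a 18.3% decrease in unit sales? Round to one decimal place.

Total contribution margin = 51,710 × $35.66 = $1,843,978.60.
EBIT = $1,843,978.60 − $1,246,100 = $597,878.60.
After interest of $96,525.00, pre-tax earnings = $501,353.60.
Degree of combined leverage = contribution ÷ (EBIT − I) = $1,843,978.60 ÷ $501,353.60 = 3.6780.
EPS therefore changes by 3.6780 × (-18.3%) = -67.3%.

-67.3%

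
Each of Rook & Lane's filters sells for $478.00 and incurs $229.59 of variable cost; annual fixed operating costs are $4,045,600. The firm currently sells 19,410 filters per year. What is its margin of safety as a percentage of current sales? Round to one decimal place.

Each unit contributes $478.00 − $229.59 = $248.41. Break-even units = $4,045,600 ÷ $248.41 = 16,285.98; break-even revenue = 16,285.98 × $478.00 = $7,784,697.88.
Actual sales revenue = 19,410 × $478.00 = $9,277,980.00.
Margin of safety = ($9,277,980.00 − $7,784,697.88) ÷ $9,277,980.00 = 16.1%.

16.1%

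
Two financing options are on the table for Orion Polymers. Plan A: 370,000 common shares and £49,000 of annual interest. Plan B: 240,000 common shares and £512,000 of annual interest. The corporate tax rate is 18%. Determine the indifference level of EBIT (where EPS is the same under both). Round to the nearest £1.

£1,366,769

Set EPS_A = EPS_B: (EBIT − £49,000)(1 − 0.18) ÷ 370,000 = (EBIT − £512,000)(1 − 0.18) ÷ 240,000.
Cancelling (1 − t) and cross-multiplying: 240,000·(EBIT − 49,000) = 370,000·(EBIT − 512,000).
Solving, EBIT = (512,000·370,000 − 49,000·240,000) / (370,000 − 240,000) = 177,680,000,000 / 130,000 = 1,366,769.23.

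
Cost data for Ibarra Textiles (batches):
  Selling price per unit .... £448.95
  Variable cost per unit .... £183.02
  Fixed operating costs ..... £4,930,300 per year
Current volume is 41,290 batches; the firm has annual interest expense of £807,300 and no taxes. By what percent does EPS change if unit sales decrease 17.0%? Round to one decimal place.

Contribution at this volume is 41,290 × £265.93 = £10,980,249.70.
Operating income = contribution − fixed costs = £10,980,249.70 − £4,930,300 = £6,049,949.70.
After interest of £807,300.00, pre-tax earnings = £5,242,649.70.
Degree of combined leverage = contribution ÷ (EBIT − I) = £10,980,249.70 ÷ £5,242,649.70 = 2.0944.
%ΔEPS = DCL × %ΔSales = 2.0944 × -17.0% = -35.6%.

-35.6%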